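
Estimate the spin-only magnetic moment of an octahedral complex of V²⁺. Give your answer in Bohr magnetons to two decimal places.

3.87 Bohr magnetons

Group 5 minus oxidation state +2 gives a d³ configuration for V²⁺.
Configuration: t₂g³ eg⁰ → 3 unpaired electrons.
μ(spin-only) = √[3(3+2)] = √15 ≈ 3.87 Bohr magnetons.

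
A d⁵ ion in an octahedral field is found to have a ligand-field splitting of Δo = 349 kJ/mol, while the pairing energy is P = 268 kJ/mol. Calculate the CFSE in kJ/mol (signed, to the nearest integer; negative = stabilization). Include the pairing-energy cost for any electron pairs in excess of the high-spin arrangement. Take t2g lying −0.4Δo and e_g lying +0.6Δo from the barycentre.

-162

With Δo > P the complex is low-spin.
Filling d⁵ accordingly: t2g^5 e_g^0.
Orbital CFSE = -2.0Δo = -2.0 × 349 = -698 kJ/mol.
Excess pairs vs high-spin: 2 − 0 = 2; pairing cost = +536 kJ/mol.
Net CFSE = -698 + 536 = -162 kJ/mol.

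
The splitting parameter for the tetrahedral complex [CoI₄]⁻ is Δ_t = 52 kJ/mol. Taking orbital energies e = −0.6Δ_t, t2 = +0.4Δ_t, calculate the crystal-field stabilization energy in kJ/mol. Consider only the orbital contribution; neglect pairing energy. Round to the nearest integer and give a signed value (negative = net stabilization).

-31

Each I⁻ contributes -1; 4 × (-1) = -4. With overall charge -1, Co is in the +3 oxidation state.
Group 9 minus oxidation state +3 gives a d⁶ configuration for Co³⁺.
Tetrahedral splitting is small, so the complex is high-spin.
Electron filling gives e^3 t2^3.
CFSE(orbital) = 3×(-0.6Δ_t) + 3×(0.4Δ_t) = -0.6Δ_t; with Δ_t = 52 kJ/mol that is -31 kJ/mol.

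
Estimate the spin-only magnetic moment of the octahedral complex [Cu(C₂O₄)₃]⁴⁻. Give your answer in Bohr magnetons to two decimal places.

Each C₂O₄²⁻ contributes -2; 3 × (-2) = -6. With overall charge -4, Cu is in the +2 oxidation state.
Cu²⁺: group 11, so d-count = 11 − 2 = 9.
Configuration: t₂g⁶ eg³ → 1 unpaired electron.
μ(spin-only) = √[1(1+2)] = √3 ≈ 1.73 Bohr magnetons.

1.73 Bohr magnetons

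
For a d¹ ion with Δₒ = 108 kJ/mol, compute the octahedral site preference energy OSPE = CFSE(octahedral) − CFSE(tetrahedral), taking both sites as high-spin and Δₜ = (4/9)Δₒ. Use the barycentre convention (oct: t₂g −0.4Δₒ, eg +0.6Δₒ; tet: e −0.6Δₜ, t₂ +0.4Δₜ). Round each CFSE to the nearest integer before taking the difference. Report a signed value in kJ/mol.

Octahedral (high-spin): t₂g¹ eg⁰, CFSE = 1(−0.4) + 0(+0.6) = -0.4Δₒ = -0.4 × 108 = -43 kJ/mol.
In a tetrahedral site the filling is e¹ t₂⁰: CFSE(tet) = -0.6Δₜ = -0.6 × (4/9)(108) = -29 kJ/mol.
OSPE = -43 − (-29) = -14 kJ/mol.

-14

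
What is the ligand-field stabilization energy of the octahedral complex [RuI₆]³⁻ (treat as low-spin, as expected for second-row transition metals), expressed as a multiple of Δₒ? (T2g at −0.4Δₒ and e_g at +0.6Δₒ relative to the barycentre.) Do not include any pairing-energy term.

-2.0 Δₒ

Each I⁻ contributes -1; 6 × (-1) = -6. With overall charge -3, Ru is in the +3 oxidation state.
Ru sits in group 8; removing 3 electrons leaves Ru³⁺ with 8 − 3 = 5 d electrons.
Configuration: t2g^5 e_g^0.
CFSE = 5(-0.4Δₒ) + 0(0.6Δₒ) = -2.0Δₒ + 0.0Δₒ = -2.0Δₒ.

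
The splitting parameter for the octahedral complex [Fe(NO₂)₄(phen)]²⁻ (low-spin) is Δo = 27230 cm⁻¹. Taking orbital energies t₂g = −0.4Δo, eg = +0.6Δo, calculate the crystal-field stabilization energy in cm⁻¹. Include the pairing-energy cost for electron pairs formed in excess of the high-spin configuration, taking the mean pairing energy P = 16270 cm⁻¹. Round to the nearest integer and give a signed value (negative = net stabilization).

Ligand charges: 4×(-1) from NO₂⁻ and 1×(+0) from phen sum to -4; with overall charge -2, Fe is +2.
Fe sits in group 8; removing 2 electrons leaves Fe²⁺ with 8 − 2 = 6 d electrons.
Configuration: t₂g⁶ eg⁰.
The orbital stabilization is -2.4Δo = -2.4 × 27230 = -65352 cm⁻¹.
Relative to high-spin t₂g⁴ eg² (1 paired), the low-spin configuration has 2 additional pairs, contributing +2 × 16270 = +32540 cm⁻¹.
Net CFSE = -65352 + 32540 = -32812 cm⁻¹.

-32812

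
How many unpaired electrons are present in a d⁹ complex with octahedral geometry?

1

Configuration: t2g^6 e_g^3, giving 1 unpaired electron.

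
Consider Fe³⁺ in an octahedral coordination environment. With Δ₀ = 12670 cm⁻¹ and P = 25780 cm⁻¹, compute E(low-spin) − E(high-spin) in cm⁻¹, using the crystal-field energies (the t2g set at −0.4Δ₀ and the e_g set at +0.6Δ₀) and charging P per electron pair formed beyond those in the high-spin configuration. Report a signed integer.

Fe sits in group 8; removing 3 electrons leaves Fe³⁺ with 8 − 3 = 5 d electrons.
High-spin: t2g^3 e_g^2, CFSE = 0.0Δ₀ = 0 cm⁻¹.
For low-spin the configuration is t2g^5 e_g^0: orbital energy -2.0 × 12670 = -25340 cm⁻¹, and 2 additional pairs relative to high-spin add 51560 cm⁻¹, giving 26220 cm⁻¹.
E(LS) − E(HS) = 26220 − (0) = 26220 cm⁻¹.

26220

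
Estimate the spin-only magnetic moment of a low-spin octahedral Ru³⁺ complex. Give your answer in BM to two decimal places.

Ru³⁺: group 8, so d-count = 8 − 3 = 5.
Configuration: t₂g⁵ eg⁰ → 1 unpaired electron.
μ(spin-only) = √[1(1+2)] = √3 ≈ 1.73 BM.

1.73 BM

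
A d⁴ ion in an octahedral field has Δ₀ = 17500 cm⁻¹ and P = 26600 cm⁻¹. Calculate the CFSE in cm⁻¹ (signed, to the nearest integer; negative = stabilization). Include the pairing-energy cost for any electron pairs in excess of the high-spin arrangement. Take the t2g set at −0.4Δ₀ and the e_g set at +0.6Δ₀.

-10500

Since Δ₀ = 17500 cm⁻¹ < P = 26600 cm⁻¹, the complex adopts the high-spin configuration.
Configuration: t2g^3 e_g^1.
Orbital CFSE = -0.6Δ₀ = -0.6 × 17500 = -10500 cm⁻¹.
High-spin has no excess pairs, so no pairing correction applies.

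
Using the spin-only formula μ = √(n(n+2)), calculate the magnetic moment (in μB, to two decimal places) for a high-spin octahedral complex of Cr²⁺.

Cr sits in group 6; removing 2 electrons leaves Cr²⁺ with 6 − 2 = 4 d electrons.
Configuration: t2g^3 e_g^1 → 4 unpaired electrons.
μ(spin-only) = √[4(4+2)] = √24 ≈ 4.90 μB.

4.90 μB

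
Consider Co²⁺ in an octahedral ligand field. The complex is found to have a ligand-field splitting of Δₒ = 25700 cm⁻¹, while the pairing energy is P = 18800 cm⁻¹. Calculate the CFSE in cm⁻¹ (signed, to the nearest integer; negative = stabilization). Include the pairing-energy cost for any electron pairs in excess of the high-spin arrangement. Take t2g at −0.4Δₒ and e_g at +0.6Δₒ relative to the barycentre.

-27460

Co²⁺: group 9, so d-count = 9 − 2 = 7.
Δₒ > P, so pairing is preferred: the ground state is low-spin.
That gives t2g^6 e_g^1.
Orbital CFSE = -1.8Δₒ = -1.8 × 25700 = -46260 cm⁻¹.
Excess pairs vs high-spin: 3 − 2 = 1; pairing cost = +18800 cm⁻¹.
Net CFSE = -46260 + 18800 = -27460 cm⁻¹.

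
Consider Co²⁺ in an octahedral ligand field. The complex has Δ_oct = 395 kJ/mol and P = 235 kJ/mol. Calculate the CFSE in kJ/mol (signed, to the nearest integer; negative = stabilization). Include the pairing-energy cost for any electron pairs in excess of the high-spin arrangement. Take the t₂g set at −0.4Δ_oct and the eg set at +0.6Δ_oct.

Group 9 minus oxidation state +2 gives a d⁷ configuration for Co²⁺.
Here Δ_oct > P (395 > 235), so the low-spin state is favoured.
Configuration: t₂g⁶ eg¹.
Orbital CFSE = -1.8Δ_oct = -1.8 × 395 = -711 kJ/mol.
Excess pairs vs high-spin: 3 − 2 = 1; pairing cost = +235 kJ/mol.
Net CFSE = -711 + 235 = -476 kJ/mol.

-476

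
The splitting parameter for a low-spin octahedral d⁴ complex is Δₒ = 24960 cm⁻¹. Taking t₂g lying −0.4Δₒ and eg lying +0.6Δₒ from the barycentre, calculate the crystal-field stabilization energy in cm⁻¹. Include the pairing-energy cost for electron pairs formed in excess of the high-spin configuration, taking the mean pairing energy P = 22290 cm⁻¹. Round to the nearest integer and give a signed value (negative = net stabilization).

-17646

Configuration: t₂g⁴ eg⁰.
CFSE(orbital) = 4×(-0.4Δₒ) + 0×(0.6Δₒ) = -1.6Δₒ; with Δₒ = 24960 cm⁻¹ that is -39936 cm⁻¹.
High-spin d⁴ would be t₂g³ eg¹ with 0 pairs; low-spin has 1, so 1 excess pair costs +1P = +22290 cm⁻¹.
Combining: -39936 + 22290 = -17646 cm⁻¹.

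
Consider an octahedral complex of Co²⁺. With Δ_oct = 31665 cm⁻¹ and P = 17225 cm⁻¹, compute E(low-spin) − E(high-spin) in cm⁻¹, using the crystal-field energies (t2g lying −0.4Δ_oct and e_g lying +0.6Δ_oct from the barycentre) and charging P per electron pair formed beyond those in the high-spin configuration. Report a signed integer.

Group 9 minus oxidation state +2 gives a d⁷ configuration for Co²⁺.
High-spin d⁷ fills as t2g^5 e_g^2 with CFSE 5(−0.4) + 2(+0.6) = -0.8Δ_oct = -25332 cm⁻¹.
Low-spin t2g^6 e_g^1 gives -1.8Δ_oct = -56997 cm⁻¹, but forming 1 extra pair costs 1P = 17225 cm⁻¹, so E(LS) = -56997 + 17225 = -39772 cm⁻¹.
The difference is -39772 − (-25332) = -14440 cm⁻¹, so low-spin lies lower.

-14440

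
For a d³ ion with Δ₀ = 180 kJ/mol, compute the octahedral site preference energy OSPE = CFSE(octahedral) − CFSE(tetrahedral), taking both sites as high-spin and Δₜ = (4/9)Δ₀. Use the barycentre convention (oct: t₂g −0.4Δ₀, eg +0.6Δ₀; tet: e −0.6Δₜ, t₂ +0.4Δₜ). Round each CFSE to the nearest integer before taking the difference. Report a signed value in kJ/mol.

-152

Octahedral high-spin t₂g³ eg⁰: CFSE = -1.2 × 180 = -216 kJ/mol.
Tetrahedral e² t₂¹ gives -0.8Δₜ = -0.8 × (4/9) × 180 = -64 kJ/mol.
Subtracting, OSPE = -216 − (-64) = -152 kJ/mol.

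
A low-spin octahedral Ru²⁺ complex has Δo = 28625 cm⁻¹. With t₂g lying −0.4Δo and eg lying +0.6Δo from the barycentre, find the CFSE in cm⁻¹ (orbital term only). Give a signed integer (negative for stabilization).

Group 8 minus oxidation state +2 gives a d⁶ configuration for Ru²⁺.
Configuration: t₂g⁶ eg⁰.
CFSE(orbital) = 6×(-0.4Δo) + 0×(0.6Δo) = -2.4Δo; with Δo = 28625 cm⁻¹ that is -68700 cm⁻¹.

-68700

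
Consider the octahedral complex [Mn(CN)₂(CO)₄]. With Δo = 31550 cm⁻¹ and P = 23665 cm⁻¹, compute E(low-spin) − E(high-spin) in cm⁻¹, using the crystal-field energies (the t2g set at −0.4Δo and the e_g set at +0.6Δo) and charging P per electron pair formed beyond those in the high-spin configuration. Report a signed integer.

Ligand charges: 2×(-1) from CN⁻ and 4×(+0) from CO sum to -2; with overall charge +0, Mn is +2.
Group 7 minus oxidation state +2 gives a d⁵ configuration for Mn²⁺.
In the high-spin limit (t2g^3 e_g^2) the orbital term is 0.0Δo = 0 cm⁻¹, with no excess pairing.
For low-spin the configuration is t2g^5 e_g^0: orbital energy -2.0 × 31550 = -63100 cm⁻¹, and 2 additional pairs relative to high-spin add 47330 cm⁻¹, giving -15770 cm⁻¹.
E(LS) − E(HS) = -15770 − (0) = -15770 cm⁻¹.

-15770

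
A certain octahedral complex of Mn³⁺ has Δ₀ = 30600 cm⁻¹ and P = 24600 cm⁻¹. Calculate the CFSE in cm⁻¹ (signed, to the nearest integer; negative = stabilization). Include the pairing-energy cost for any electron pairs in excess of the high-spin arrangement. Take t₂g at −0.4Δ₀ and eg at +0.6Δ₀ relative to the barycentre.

Mn is in group 7, so Mn³⁺ is d⁴ (7 − 3 = 4).
With Δ₀ > P the complex is low-spin.
That gives t₂g⁴ eg⁰.
Orbital CFSE = -1.6Δ₀ = -1.6 × 30600 = -48960 cm⁻¹.
Excess pairs vs high-spin: 1 − 0 = 1; pairing cost = +24600 cm⁻¹.
Net CFSE = -48960 + 24600 = -24360 cm⁻¹.

-24360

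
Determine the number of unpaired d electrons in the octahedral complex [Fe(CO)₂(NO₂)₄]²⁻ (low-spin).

Ligand charges: 2×(+0) from CO and 4×(-1) from NO₂⁻ sum to -4; with overall charge -2, Fe is +2.
Fe²⁺: group 8, so d-count = 8 − 2 = 6.
Configuration: t₂g⁶ eg⁰, giving 0 unpaired electrons.

0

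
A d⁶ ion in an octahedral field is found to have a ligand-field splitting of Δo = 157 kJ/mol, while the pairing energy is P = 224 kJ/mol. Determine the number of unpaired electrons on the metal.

Here Δo < P (157 < 224), so the high-spin state is favoured.
That gives t2g^4 e_g^2.
Unpaired electrons: 4.

4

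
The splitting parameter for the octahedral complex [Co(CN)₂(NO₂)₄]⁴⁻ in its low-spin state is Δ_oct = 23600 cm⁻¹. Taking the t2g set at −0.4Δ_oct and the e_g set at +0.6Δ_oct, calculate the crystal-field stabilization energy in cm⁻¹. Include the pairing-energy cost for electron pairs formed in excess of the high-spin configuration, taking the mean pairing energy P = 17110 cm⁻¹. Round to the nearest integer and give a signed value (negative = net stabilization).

Ligand charges: 2×(-1) from CN⁻ and 4×(-1) from NO₂⁻ sum to -6; with overall charge -4, Co is +2.
Co is in group 9, so Co²⁺ is d⁷ (9 − 2 = 7).
Configuration: t2g^6 e_g^1.
CFSE(orbital) = 6×(-0.4Δ_oct) + 1×(0.6Δ_oct) = -1.8Δ_oct; with Δ_oct = 23600 cm⁻¹ that is -42480 cm⁻¹.
High-spin d⁷ would be t2g^5 e_g^2 with 2 pairs; low-spin has 3, so 1 excess pair costs +1P = +17110 cm⁻¹.
Net CFSE = -42480 + 17110 = -25370 cm⁻¹.

-25370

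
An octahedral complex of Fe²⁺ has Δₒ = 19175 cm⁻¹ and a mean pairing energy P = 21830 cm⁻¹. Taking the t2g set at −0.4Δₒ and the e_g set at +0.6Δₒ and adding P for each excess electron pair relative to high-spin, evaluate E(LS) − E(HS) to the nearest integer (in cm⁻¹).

Fe is in group 8, so Fe²⁺ is d⁶ (8 − 2 = 6).
High-spin d⁶ fills as t2g^4 e_g^2 with CFSE 4(−0.4) + 2(+0.6) = -0.4Δₒ = -7670 cm⁻¹.
Low-spin t2g^6 e_g^0 gives -2.4Δₒ = -46020 cm⁻¹, but forming 2 extra pairs costs 2P = 43660 cm⁻¹, so E(LS) = -46020 + 43660 = -2360 cm⁻¹.
E(LS) − E(HS) = -2360 − (-7670) = 5310 cm⁻¹.

5310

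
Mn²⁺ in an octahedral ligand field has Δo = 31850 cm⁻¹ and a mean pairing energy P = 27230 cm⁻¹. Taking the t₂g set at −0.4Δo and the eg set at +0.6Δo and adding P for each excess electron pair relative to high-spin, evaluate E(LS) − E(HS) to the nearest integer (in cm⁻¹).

Group 7 minus oxidation state +2 gives a d⁵ configuration for Mn²⁺.
High-spin: t₂g³ eg², CFSE = 0.0Δo = 0 cm⁻¹.
For low-spin the configuration is t₂g⁵ eg⁰: orbital energy -2.0 × 31850 = -63700 cm⁻¹, and 2 additional pairs relative to high-spin add 54460 cm⁻¹, giving -9240 cm⁻¹.
E(LS) − E(HS) = -9240 − (0) = -9240 cm⁻¹.

-9240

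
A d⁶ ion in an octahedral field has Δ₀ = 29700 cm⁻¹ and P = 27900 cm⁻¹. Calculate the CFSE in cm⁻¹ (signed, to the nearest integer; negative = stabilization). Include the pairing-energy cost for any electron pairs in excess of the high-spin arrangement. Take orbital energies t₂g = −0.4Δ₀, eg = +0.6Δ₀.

Since Δ₀ = 29700 cm⁻¹ > P = 27900 cm⁻¹, the complex adopts the low-spin configuration.
Configuration: t₂g⁶ eg⁰.
Orbital CFSE = -2.4Δ₀ = -2.4 × 29700 = -71280 cm⁻¹.
Excess pairs vs high-spin: 3 − 1 = 2; pairing cost = +55800 cm⁻¹.
Net CFSE = -71280 + 55800 = -15480 cm⁻¹.

-15480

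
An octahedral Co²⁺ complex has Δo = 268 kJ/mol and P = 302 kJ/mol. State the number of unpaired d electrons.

3

Co²⁺: group 9, so d-count = 9 − 2 = 7.
Since Δo = 268 kJ/mol < P = 302 kJ/mol, the complex adopts the high-spin configuration.
Configuration: t₂g⁵ eg².
Unpaired electrons: 3.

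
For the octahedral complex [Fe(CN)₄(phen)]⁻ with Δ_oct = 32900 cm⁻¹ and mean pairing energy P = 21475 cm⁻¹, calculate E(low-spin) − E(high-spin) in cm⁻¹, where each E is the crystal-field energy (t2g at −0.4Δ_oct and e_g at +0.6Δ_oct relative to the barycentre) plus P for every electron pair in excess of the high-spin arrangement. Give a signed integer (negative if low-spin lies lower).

Ligand charges: 4×(-1) from CN⁻ and 1×(+0) from phen sum to -4; with overall charge -1, Fe is +3.
Group 8 minus oxidation state +3 gives a d⁵ configuration for Fe³⁺.
High-spin d⁵ fills as t2g^3 e_g^2 with CFSE 3(−0.4) + 2(+0.6) = 0.0Δ_oct = 0 cm⁻¹.
For low-spin the configuration is t2g^5 e_g^0: orbital energy -2.0 × 32900 = -65800 cm⁻¹, and 2 additional pairs relative to high-spin add 42950 cm⁻¹, giving -22850 cm⁻¹.
E(LS) − E(HS) = -22850 − (0) = -22850 cm⁻¹.

-22850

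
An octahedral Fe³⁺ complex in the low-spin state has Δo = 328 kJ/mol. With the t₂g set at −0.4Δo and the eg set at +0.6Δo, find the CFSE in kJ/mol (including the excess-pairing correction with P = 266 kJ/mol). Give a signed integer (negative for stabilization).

-124

Fe sits in group 8; removing 3 electrons leaves Fe³⁺ with 8 − 3 = 5 d electrons.
The d⁵ electrons fill as t₂g⁵ eg⁰.
The orbital stabilization is -2.0Δo = -2.0 × 328 = -656 kJ/mol.
Relative to high-spin t₂g³ eg² (0 paired), the low-spin configuration has 2 additional pairs, contributing +2 × 266 = +532 kJ/mol.
Combining: -656 + 532 = -124 kJ/mol.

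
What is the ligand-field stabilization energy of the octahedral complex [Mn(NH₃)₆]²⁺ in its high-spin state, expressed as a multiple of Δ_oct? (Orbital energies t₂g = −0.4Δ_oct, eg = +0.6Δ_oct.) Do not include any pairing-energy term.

NH₃ is neutral, so the +2 overall charge sits on Mn: oxidation state +2.
Mn²⁺: group 7, so d-count = 7 − 2 = 5.
Configuration: t₂g³ eg².
CFSE = 3(-0.4Δ_oct) + 2(0.6Δ_oct) = -1.2Δ_oct + 1.2Δ_oct = 0.0Δ_oct.

0.0 Δ_oct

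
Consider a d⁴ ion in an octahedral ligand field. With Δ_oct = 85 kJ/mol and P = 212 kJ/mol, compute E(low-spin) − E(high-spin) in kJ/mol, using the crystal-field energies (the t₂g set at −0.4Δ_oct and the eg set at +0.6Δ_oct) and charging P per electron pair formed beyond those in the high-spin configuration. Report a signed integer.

High-spin: t₂g³ eg¹, CFSE = -0.6Δ_oct = -51 kJ/mol.
Low-spin: t₂g⁴ eg⁰, orbital CFSE = -1.6Δ_oct = -136 kJ/mol; plus 1 excess pair × P = +212 kJ/mol; total 76 kJ/mol.
E(LS) − E(HS) = 76 − (-51) = 127 kJ/mol.

127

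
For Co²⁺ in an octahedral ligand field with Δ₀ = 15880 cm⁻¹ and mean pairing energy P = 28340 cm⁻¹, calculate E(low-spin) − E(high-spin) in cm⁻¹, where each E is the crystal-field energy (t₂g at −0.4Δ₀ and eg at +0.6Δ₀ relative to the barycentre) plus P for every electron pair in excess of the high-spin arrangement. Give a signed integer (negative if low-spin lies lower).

12460

Co sits in group 9; removing 2 electrons leaves Co²⁺ with 9 − 2 = 7 d electrons.
In the high-spin limit (t₂g⁵ eg²) the orbital term is -0.8Δ₀ = -12704 cm⁻¹, with no excess pairing.
For low-spin the configuration is t₂g⁶ eg¹: orbital energy -1.8 × 15880 = -28584 cm⁻¹, and 1 additional pair relative to high-spin adds 28340 cm⁻¹, giving -244 cm⁻¹.
Thus E(LS) − E(HS) = 12460 cm⁻¹.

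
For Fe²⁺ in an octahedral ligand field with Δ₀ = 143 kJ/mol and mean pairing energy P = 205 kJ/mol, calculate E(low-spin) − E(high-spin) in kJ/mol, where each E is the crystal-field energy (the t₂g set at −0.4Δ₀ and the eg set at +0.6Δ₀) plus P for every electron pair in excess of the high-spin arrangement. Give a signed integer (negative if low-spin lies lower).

124

Group 8 minus oxidation state +2 gives a d⁶ configuration for Fe²⁺.
High-spin: t₂g⁴ eg², CFSE = -0.4Δ₀ = -57 kJ/mol.
Low-spin t₂g⁶ eg⁰ gives -2.4Δ₀ = -343 kJ/mol, but forming 2 extra pairs costs 2P = 410 kJ/mol, so E(LS) = -343 + 410 = 67 kJ/mol.
E(LS) − E(HS) = 67 − (-57) = 124 kJ/mol.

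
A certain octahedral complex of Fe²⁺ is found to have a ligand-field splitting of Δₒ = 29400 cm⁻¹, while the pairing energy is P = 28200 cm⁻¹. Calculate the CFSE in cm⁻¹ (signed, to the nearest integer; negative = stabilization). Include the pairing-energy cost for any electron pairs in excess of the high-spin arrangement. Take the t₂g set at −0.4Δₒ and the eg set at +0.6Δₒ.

Fe²⁺: group 8, so d-count = 8 − 2 = 6.
Since Δₒ = 29400 cm⁻¹ > P = 28200 cm⁻¹, the complex adopts the low-spin configuration.
Configuration: t₂g⁶ eg⁰.
Orbital CFSE = -2.4Δₒ = -2.4 × 29400 = -70560 cm⁻¹.
Excess pairs vs high-spin: 3 − 1 = 2; pairing cost = +56400 cm⁻¹.
Net CFSE = -70560 + 56400 = -14160 cm⁻¹.

-14160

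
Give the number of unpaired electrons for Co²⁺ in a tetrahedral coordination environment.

Group 9 minus oxidation state +2 gives a d⁷ configuration for Co²⁺.
Tetrahedral fields are weak (Δₜ ≈ 4/9 Δₒ), so electrons fill high-spin.
Configuration: e⁴ t₂³, giving 3 unpaired electrons.

3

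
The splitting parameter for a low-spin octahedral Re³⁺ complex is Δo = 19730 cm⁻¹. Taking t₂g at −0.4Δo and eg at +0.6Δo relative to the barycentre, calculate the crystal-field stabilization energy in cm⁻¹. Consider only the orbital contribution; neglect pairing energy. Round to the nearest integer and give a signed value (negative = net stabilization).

Group 7 minus oxidation state +3 gives a d⁴ configuration for Re³⁺.
Electron filling gives t₂g⁴ eg⁰.
Orbital CFSE = 4(-0.4) + 0(0.6) = -1.6Δo = -1.6 × 19730 = -31568 cm⁻¹.

-31568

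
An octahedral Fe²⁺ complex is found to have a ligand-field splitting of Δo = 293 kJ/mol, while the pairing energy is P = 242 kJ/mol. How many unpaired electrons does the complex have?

Group 8 minus oxidation state +2 gives a d⁶ configuration for Fe²⁺.
Δo > P, so pairing is preferred: the ground state is low-spin.
That gives t₂g⁶ eg⁰.
Unpaired electrons: 0.

0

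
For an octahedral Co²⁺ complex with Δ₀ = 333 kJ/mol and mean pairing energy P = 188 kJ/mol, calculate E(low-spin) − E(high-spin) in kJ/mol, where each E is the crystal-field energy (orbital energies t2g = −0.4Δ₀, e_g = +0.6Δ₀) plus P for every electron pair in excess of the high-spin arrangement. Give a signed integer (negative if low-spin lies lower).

Co is in group 9, so Co²⁺ is d⁷ (9 − 2 = 7).
High-spin: t2g^5 e_g^2, CFSE = -0.8Δ₀ = -266 kJ/mol.
Low-spin t2g^6 e_g^1 gives -1.8Δ₀ = -599 kJ/mol, but forming 1 extra pair costs 1P = 188 kJ/mol, so E(LS) = -599 + 188 = -411 kJ/mol.
E(LS) − E(HS) = -411 − (-266) = -145 kJ/mol.

-145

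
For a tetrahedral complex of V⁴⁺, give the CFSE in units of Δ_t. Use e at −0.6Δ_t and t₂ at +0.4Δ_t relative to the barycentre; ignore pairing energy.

V sits in group 5; removing 4 electrons leaves V⁴⁺ with 5 − 4 = 1 d electrons.
With tetrahedral geometry the complex is necessarily high-spin.
Configuration: e¹ t₂⁰.
CFSE = 1(-0.6Δ_t) + 0(0.4Δ_t) = -0.6Δ_t + 0.0Δ_t = -0.6Δ_t.

-0.6 Δ_t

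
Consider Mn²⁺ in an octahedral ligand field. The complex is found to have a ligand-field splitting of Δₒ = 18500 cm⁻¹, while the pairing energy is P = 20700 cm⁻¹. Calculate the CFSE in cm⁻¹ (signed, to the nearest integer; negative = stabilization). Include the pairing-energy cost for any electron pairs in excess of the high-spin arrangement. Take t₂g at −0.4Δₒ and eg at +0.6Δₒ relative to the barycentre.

0

Group 7 minus oxidation state +2 gives a d⁵ configuration for Mn²⁺.
Δₒ < P, so pairing is avoided: the ground state is high-spin.
Filling d⁵ accordingly: t₂g³ eg².
Orbital CFSE = 0.0Δₒ = 0.0 × 18500 = 0 cm⁻¹.
High-spin has no excess pairs, so no pairing correction applies.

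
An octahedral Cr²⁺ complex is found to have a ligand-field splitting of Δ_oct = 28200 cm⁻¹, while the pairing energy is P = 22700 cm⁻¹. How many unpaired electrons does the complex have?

2

Cr sits in group 6; removing 2 electrons leaves Cr²⁺ with 6 − 2 = 4 d electrons.
Here Δ_oct > P (28200 > 22700), so the low-spin state is favoured.
That gives t2g^4 e_g^0.
Unpaired electrons: 2.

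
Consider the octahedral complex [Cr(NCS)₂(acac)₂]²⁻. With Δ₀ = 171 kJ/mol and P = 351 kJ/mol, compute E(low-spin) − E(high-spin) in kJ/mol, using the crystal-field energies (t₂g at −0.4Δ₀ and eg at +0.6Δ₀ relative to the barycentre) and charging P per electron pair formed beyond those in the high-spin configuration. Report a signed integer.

180

Ligand charges: 2×(-1) from NCS⁻ and 2×(-1) from acac⁻ sum to -4; with overall charge -2, Cr is +2.
Cr²⁺: group 6, so d-count = 6 − 2 = 4.
In the high-spin limit (t₂g³ eg¹) the orbital term is -0.6Δ₀ = -103 kJ/mol, with no excess pairing.
Low-spin t₂g⁴ eg⁰ gives -1.6Δ₀ = -274 kJ/mol, but forming 1 extra pair costs 1P = 351 kJ/mol, so E(LS) = -274 + 351 = 77 kJ/mol.
The difference is 77 − (-103) = 180 kJ/mol, so high-spin lies lower.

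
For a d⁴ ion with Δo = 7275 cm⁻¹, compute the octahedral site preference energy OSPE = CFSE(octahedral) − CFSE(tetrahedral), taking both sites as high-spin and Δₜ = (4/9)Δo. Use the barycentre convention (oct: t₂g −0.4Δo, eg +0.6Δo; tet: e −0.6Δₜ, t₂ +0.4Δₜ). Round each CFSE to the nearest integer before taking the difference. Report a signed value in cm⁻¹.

-3072

In an octahedral site d⁴ (HS) is t2g^3 e_g^1, giving CFSE(oct) = -0.6Δo = -4365 cm⁻¹.
In a tetrahedral site the filling is e^2 t2^2: CFSE(tet) = -0.4Δₜ = -0.4 × (4/9)(7275) = -1293 cm⁻¹.
Subtracting, OSPE = -4365 − (-1293) = -3072 cm⁻¹.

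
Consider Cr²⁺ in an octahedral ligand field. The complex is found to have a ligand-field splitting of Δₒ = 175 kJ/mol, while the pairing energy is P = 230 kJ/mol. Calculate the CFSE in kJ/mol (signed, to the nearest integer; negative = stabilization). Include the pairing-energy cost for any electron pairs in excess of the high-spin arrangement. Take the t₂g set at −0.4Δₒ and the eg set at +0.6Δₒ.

-105

Cr²⁺: group 6, so d-count = 6 − 2 = 4.
With Δₒ < P the complex is high-spin.
Filling d⁴ accordingly: t₂g³ eg¹.
Orbital CFSE = -0.6Δₒ = -0.6 × 175 = -105 kJ/mol.
High-spin has no excess pairs, so no pairing correction applies.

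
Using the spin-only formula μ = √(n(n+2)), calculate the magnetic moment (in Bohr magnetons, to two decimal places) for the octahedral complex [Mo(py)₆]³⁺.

3.87 Bohr magnetons

py is neutral, so the +3 overall charge sits on Mo: oxidation state +3.
Mo³⁺: group 6, so d-count = 6 − 3 = 3.
For octahedral d³ the high- and low-spin configurations coincide.
Configuration: t₂g³ eg⁰ → 3 unpaired electrons.
μ(spin-only) = √[3(3+2)] = √15 ≈ 3.87 Bohr magnetons.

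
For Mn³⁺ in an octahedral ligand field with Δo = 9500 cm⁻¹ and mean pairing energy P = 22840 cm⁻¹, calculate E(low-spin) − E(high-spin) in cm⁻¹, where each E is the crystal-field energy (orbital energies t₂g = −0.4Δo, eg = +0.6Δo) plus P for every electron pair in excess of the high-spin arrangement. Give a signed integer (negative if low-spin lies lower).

13340

Mn is in group 7, so Mn³⁺ is d⁴ (7 − 3 = 4).
High-spin: t₂g³ eg¹, CFSE = -0.6Δo = -5700 cm⁻¹.
Low-spin: t₂g⁴ eg⁰, orbital CFSE = -1.6Δo = -15200 cm⁻¹; plus 1 excess pair × P = +22840 cm⁻¹; total 7640 cm⁻¹.
Thus E(LS) − E(HS) = 13340 cm⁻¹.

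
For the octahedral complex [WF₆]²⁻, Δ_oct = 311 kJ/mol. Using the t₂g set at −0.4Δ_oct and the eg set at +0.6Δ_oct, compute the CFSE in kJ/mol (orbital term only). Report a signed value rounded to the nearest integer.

-249

Each F⁻ contributes -1; 6 × (-1) = -6. With overall charge -2, W is in the +4 oxidation state.
Group 6 minus oxidation state +4 gives a d² configuration for W⁴⁺.
Electron filling gives t₂g² eg⁰.
The orbital stabilization is -0.8Δ_oct = -0.8 × 311 = -249 kJ/mol.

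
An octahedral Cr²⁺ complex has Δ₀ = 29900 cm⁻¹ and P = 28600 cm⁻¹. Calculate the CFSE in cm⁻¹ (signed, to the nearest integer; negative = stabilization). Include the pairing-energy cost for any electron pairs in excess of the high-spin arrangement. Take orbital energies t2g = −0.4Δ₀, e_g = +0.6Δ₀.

Group 6 minus oxidation state +2 gives a d⁴ configuration for Cr²⁺.
Since Δ₀ = 29900 cm⁻¹ > P = 28600 cm⁻¹, the complex adopts the low-spin configuration.
That gives t2g^4 e_g^0.
Orbital CFSE = -1.6Δ₀ = -1.6 × 29900 = -47840 cm⁻¹.
Excess pairs vs high-spin: 1 − 0 = 1; pairing cost = +28600 cm⁻¹.
Net CFSE = -47840 + 28600 = -19240 cm⁻¹.

-19240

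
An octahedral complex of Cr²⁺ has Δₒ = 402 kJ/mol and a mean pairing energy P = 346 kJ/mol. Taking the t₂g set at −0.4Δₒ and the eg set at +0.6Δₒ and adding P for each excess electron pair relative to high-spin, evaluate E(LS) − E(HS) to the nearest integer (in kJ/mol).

-56

Cr²⁺: group 6, so d-count = 6 − 2 = 4.
High-spin: t₂g³ eg¹, CFSE = -0.6Δₒ = -241 kJ/mol.
Low-spin: t₂g⁴ eg⁰, orbital CFSE = -1.6Δₒ = -643 kJ/mol; plus 1 excess pair × P = +346 kJ/mol; total -297 kJ/mol.
E(LS) − E(HS) = -297 − (-241) = -56 kJ/mol.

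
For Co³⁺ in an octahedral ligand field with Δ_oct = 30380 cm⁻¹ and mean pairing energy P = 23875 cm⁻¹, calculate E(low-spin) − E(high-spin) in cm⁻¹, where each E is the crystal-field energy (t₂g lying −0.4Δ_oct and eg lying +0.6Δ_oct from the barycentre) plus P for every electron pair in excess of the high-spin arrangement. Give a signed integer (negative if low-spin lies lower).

Group 9 minus oxidation state +3 gives a d⁶ configuration for Co³⁺.
High-spin d⁶ fills as t₂g⁴ eg² with CFSE 4(−0.4) + 2(+0.6) = -0.4Δ_oct = -12152 cm⁻¹.
Low-spin t₂g⁶ eg⁰ gives -2.4Δ_oct = -72912 cm⁻¹, but forming 2 extra pairs costs 2P = 47750 cm⁻¹, so E(LS) = -72912 + 47750 = -25162 cm⁻¹.
E(LS) − E(HS) = -25162 − (-12152) = -13010 cm⁻¹.

-13010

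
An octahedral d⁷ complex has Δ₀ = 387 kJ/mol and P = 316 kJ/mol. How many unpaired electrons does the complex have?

Δ₀ > P, so pairing is preferred: the ground state is low-spin.
Filling d⁷ accordingly: t2g^6 e_g^1.
Unpaired electrons: 1.

1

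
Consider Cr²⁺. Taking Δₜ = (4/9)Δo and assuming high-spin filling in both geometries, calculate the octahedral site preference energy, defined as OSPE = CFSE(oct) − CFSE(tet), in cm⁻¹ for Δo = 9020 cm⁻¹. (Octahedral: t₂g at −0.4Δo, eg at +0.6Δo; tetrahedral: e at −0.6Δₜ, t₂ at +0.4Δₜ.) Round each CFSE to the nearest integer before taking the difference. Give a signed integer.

-3808

Cr sits in group 6; removing 2 electrons leaves Cr²⁺ with 6 − 2 = 4 d electrons.
Octahedral high-spin t₂g³ eg¹: CFSE = -0.6 × 9020 = -5412 cm⁻¹.
In a tetrahedral site the filling is e² t₂²: CFSE(tet) = -0.4Δₜ = -0.4 × (4/9)(9020) = -1604 cm⁻¹.
OSPE = -5412 − (-1604) = -3808 cm⁻¹.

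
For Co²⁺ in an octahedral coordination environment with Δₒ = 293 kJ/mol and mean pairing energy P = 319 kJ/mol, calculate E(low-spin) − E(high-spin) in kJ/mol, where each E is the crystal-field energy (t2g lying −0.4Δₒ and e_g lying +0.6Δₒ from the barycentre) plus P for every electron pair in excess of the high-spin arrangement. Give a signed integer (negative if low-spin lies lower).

Co²⁺: group 9, so d-count = 9 − 2 = 7.
In the high-spin limit (t2g^5 e_g^2) the orbital term is -0.8Δₒ = -234 kJ/mol, with no excess pairing.
Low-spin t2g^6 e_g^1 gives -1.8Δₒ = -527 kJ/mol, but forming 1 extra pair costs 1P = 319 kJ/mol, so E(LS) = -527 + 319 = -208 kJ/mol.
E(LS) − E(HS) = -208 − (-234) = 26 kJ/mol.

26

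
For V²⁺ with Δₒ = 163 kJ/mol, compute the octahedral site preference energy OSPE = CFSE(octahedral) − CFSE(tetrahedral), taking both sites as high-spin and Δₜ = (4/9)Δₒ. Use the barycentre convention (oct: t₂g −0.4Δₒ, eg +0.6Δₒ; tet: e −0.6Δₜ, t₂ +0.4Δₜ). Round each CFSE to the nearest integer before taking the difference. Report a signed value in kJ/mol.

-138

V²⁺: group 5, so d-count = 5 − 2 = 3.
Octahedral high-spin t₂g³ eg⁰: CFSE = -1.2 × 163 = -196 kJ/mol.
Tetrahedral e² t₂¹ gives -0.8Δₜ = -0.8 × (4/9) × 163 = -58 kJ/mol.
OSPE = CFSE(oct) − CFSE(tet) = -196 − (-58) = -138 kJ/mol.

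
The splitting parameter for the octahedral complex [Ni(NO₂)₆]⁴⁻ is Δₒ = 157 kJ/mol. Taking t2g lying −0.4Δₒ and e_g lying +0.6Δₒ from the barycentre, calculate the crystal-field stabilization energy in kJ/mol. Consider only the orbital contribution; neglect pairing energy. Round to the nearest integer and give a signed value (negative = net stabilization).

-188

Each NO₂⁻ contributes -1; 6 × (-1) = -6. With overall charge -4, Ni is in the +2 oxidation state.
Ni sits in group 10; removing 2 electrons leaves Ni²⁺ with 10 − 2 = 8 d electrons.
For octahedral d⁸ the high- and low-spin configurations coincide.
The d⁸ electrons fill as t2g^6 e_g^2.
Orbital CFSE = 6(-0.4) + 2(0.6) = -1.2Δₒ = -1.2 × 157 = -188 kJ/mol.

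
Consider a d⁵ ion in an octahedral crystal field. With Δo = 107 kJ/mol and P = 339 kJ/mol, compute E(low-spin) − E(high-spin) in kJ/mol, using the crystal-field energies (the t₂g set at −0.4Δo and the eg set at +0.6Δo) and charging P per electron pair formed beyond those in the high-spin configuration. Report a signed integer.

High-spin d⁵ fills as t₂g³ eg² with CFSE 3(−0.4) + 2(+0.6) = 0.0Δo = 0 kJ/mol.
Low-spin: t₂g⁵ eg⁰, orbital CFSE = -2.0Δo = -214 kJ/mol; plus 2 excess pairs × P = +678 kJ/mol; total 464 kJ/mol.
Thus E(LS) − E(HS) = 464 kJ/mol.

464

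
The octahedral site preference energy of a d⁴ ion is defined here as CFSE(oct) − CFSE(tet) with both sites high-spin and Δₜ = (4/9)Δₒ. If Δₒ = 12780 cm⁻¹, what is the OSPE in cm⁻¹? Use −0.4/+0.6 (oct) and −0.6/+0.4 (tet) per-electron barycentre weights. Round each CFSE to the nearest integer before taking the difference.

-5396

Octahedral high-spin t₂g³ eg¹: CFSE = -0.6 × 12780 = -7668 cm⁻¹.
In a tetrahedral site the filling is e² t₂²: CFSE(tet) = -0.4Δₜ = -0.4 × (4/9)(12780) = -2272 cm⁻¹.
OSPE = CFSE(oct) − CFSE(tet) = -7668 − (-2272) = -5396 cm⁻¹.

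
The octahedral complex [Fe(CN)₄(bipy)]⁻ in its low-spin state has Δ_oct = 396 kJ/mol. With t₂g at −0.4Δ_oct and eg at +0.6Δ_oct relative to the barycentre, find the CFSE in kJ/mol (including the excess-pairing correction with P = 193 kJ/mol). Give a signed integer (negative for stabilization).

-406

Ligand charges: 4×(-1) from CN⁻ and 1×(+0) from bipy sum to -4; with overall charge -1, Fe is +3.
Fe is in group 8, so Fe³⁺ is d⁵ (8 − 3 = 5).
Configuration: t₂g⁵ eg⁰.
Orbital CFSE = 5(-0.4) + 0(0.6) = -2.0Δ_oct = -2.0 × 396 = -792 kJ/mol.
Relative to high-spin t₂g³ eg² (0 paired), the low-spin configuration has 2 additional pairs, contributing +2 × 193 = +386 kJ/mol.
Net CFSE = -792 + 386 = -406 kJ/mol.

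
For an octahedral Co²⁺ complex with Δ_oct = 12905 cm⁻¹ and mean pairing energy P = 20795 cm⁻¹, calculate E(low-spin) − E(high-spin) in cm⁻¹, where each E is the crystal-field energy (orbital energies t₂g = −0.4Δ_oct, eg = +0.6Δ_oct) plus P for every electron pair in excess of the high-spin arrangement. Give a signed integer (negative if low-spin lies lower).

Co sits in group 9; removing 2 electrons leaves Co²⁺ with 9 − 2 = 7 d electrons.
High-spin: t₂g⁵ eg², CFSE = -0.8Δ_oct = -10324 cm⁻¹.
For low-spin the configuration is t₂g⁶ eg¹: orbital energy -1.8 × 12905 = -23229 cm⁻¹, and 1 additional pair relative to high-spin adds 20795 cm⁻¹, giving -2434 cm⁻¹.
E(LS) − E(HS) = -2434 − (-10324) = 7890 cm⁻¹.

7890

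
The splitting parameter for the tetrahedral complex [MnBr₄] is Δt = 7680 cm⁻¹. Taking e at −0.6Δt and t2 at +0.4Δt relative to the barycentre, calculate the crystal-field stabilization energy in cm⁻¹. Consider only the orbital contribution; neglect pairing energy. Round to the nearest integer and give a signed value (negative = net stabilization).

-6144

Each Br⁻ contributes -1; 4 × (-1) = -4. With overall charge +0, Mn is in the +4 oxidation state.
Mn⁴⁺: group 7, so d-count = 7 − 4 = 3.
Tetrahedral fields are weak (Δₜ ≈ 4/9 Δₒ), so electrons fill high-spin.
Configuration: e^2 t2^1.
CFSE(orbital) = 2×(-0.6Δt) + 1×(0.4Δt) = -0.8Δt; with Δt = 7680 cm⁻¹ that is -6144 cm⁻¹.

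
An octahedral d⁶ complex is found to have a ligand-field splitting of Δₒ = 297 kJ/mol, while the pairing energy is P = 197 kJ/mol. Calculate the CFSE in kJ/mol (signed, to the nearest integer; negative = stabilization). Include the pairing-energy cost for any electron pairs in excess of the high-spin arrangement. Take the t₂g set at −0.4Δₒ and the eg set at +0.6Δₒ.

With Δₒ > P the complex is low-spin.
That gives t₂g⁶ eg⁰.
Orbital CFSE = -2.4Δₒ = -2.4 × 297 = -713 kJ/mol.
Excess pairs vs high-spin: 3 − 1 = 2; pairing cost = +394 kJ/mol.
Net CFSE = -713 + 394 = -319 kJ/mol.

-319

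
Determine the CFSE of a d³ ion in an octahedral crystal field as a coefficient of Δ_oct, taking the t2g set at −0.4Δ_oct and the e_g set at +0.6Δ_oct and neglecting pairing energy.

Configuration: t2g^3 e_g^0.
CFSE = 3(-0.4Δ_oct) + 0(0.6Δ_oct) = -1.2Δ_oct + 0.0Δ_oct = -1.2Δ_oct.

-1.2 Δ_oct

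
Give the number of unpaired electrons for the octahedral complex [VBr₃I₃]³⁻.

2

Ligand charges: 3×(-1) from Br⁻ and 3×(-1) from I⁻ sum to -6; with overall charge -3, V is +3.
V sits in group 5; removing 3 electrons leaves V³⁺ with 5 − 3 = 2 d electrons.
Configuration: t2g^2 e_g^0, giving 2 unpaired electrons.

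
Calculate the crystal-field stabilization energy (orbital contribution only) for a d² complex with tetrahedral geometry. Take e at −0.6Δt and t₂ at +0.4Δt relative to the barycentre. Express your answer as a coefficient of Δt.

Tetrahedral fields are weak (Δₜ ≈ 4/9 Δₒ), so electrons fill high-spin.
Configuration: e² t₂⁰.
CFSE = 2(-0.6Δt) + 0(0.4Δt) = -1.2Δt + 0.0Δt = -1.2Δt.

-1.2 Δt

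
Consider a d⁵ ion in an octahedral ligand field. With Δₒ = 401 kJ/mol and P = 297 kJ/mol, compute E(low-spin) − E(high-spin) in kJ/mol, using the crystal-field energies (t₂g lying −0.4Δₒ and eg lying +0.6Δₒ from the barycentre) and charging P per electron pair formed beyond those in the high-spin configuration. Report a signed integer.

High-spin: t₂g³ eg², CFSE = 0.0Δₒ = 0 kJ/mol.
Low-spin: t₂g⁵ eg⁰, orbital CFSE = -2.0Δₒ = -802 kJ/mol; plus 2 excess pairs × P = +594 kJ/mol; total -208 kJ/mol.
E(LS) − E(HS) = -208 − (0) = -208 kJ/mol.

-208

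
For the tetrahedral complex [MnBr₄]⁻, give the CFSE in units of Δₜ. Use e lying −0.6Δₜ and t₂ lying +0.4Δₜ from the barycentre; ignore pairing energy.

-0.4 Δₜ

Each Br⁻ contributes -1; 4 × (-1) = -4. With overall charge -1, Mn is in the +3 oxidation state.
Mn is in group 7, so Mn³⁺ is d⁴ (7 − 3 = 4).
Tetrahedral splitting is small, so the complex is high-spin.
Configuration: e² t₂².
CFSE = 2(-0.6Δₜ) + 2(0.4Δₜ) = -1.2Δₜ + 0.8Δₜ = -0.4Δₜ.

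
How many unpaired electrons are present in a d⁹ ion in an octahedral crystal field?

1

For octahedral d⁹ the high- and low-spin configurations coincide.
Configuration: t₂g⁶ eg³, giving 1 unpaired electron.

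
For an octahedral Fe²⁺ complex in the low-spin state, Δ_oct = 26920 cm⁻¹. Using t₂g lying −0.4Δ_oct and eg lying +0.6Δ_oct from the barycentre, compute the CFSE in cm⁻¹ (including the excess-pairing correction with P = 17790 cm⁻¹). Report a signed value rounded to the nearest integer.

Fe sits in group 8; removing 2 electrons leaves Fe²⁺ with 8 − 2 = 6 d electrons.
Electron filling gives t₂g⁶ eg⁰.
The orbital stabilization is -2.4Δ_oct = -2.4 × 26920 = -64608 cm⁻¹.
Relative to high-spin t₂g⁴ eg² (1 paired), the low-spin configuration has 2 additional pairs, contributing +2 × 17790 = +35580 cm⁻¹.
Net CFSE = -64608 + 35580 = -29028 cm⁻¹.

-29028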